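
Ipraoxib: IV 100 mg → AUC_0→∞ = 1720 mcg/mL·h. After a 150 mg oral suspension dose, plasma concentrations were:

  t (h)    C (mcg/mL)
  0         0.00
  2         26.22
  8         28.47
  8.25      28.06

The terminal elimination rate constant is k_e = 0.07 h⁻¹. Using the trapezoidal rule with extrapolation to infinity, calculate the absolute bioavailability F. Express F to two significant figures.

Trapezoidal AUC_0→8.25 (oral suspension):
  [0→2]: (0.00+26.22)/2 × 2 = 26.22
  [2→8]: (26.22+28.47)/2 × 6 = 164.07
  [8→8.25]: (28.47+28.06)/2 × 0.25 = 7.06625
  Sum = 197.35625 mcg/mL·h
Tail: C_last/k_e = 28.06/0.07 = 400.857
AUC_0→∞ (oral suspension) = 197.35625 + 400.857 = 598.21325 mcg/mL·h
F = (AUC_ev/D_ev)/(AUC_iv/D_iv) = (598.21325/150)/(1720/100) = 3.98809/17.2 = 0.2319

F = 0.23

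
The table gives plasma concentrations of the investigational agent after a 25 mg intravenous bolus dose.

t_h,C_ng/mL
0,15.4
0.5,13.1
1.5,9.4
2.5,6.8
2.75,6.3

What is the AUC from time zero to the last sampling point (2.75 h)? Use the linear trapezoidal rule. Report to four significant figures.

Trapezoidal AUC_0→2.75:
  [0→0.5]: (15.4+13.1)/2 × 0.5 = 7.125
  [0.5→1.5]: (13.1+9.4)/2 × 1 = 11.25
  [1.5→2.5]: (9.4+6.8)/2 × 1 = 8.1
  [2.5→2.75]: (6.8+6.3)/2 × 0.25 = 1.6375
  Sum = 28.1125 ng/mL·h

AUC = 28.11 ng/mL·h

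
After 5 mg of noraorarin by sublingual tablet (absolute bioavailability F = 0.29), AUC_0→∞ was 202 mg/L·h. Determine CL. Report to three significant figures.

CL = F × Dose / AUC_0→∞
   = 0.29 × 5 / 202 = 0.00717822 L/h

CL = 0.00718 L/h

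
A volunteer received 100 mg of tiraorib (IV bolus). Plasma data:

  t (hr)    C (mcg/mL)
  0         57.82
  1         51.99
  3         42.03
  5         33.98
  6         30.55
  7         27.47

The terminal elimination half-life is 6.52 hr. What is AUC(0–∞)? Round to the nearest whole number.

AUC = 545 mcg/mL·hr

Trapezoidal AUC_0→7:
  [0→1]: (57.82+51.99)/2 × 1 = 54.905
  [1→3]: (51.99+42.03)/2 × 2 = 94.02
  [3→5]: (42.03+33.98)/2 × 2 = 76.01
  [5→6]: (33.98+30.55)/2 × 1 = 32.265
  [6→7]: (30.55+27.47)/2 × 1 = 29.01
  Sum = 286.21 mcg/mL·hr
k_e = ln2 / t½ = 0.693147 / 6.52 = 0.1063 hr^-1
Extrapolated tail: C_last / k_e = 27.47 / 0.1063 = 258.420
AUC_0→∞ = 286.21 + 258.420 = 544.63 mcg/mL·hr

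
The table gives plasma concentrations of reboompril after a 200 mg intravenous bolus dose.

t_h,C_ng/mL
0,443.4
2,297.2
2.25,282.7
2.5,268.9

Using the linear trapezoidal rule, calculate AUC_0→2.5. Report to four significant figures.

Trapezoidal AUC_0→2.5:
  [0→2]: (443.4+297.2)/2 × 2 = 740.6
  [2→2.25]: (297.2+282.7)/2 × 0.25 = 72.4875
  [2.25→2.5]: (282.7+268.9)/2 × 0.25 = 68.95
  Sum = 882.0375 ng/mL·h

AUC = 882.0 ng/mL·h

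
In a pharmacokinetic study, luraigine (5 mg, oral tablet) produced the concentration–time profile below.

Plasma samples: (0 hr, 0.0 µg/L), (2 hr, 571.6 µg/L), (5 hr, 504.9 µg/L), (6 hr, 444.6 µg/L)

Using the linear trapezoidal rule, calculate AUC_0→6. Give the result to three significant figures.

Trapezoidal AUC_0→6:
  [0→2]: (0.0+571.6)/2 × 2 = 571.6
  [2→5]: (571.6+504.9)/2 × 3 = 1614.75
  [5→6]: (504.9+444.6)/2 × 1 = 474.75
  Sum = 2661.1 µg/L·hr

AUC = 2660 µg/L·hr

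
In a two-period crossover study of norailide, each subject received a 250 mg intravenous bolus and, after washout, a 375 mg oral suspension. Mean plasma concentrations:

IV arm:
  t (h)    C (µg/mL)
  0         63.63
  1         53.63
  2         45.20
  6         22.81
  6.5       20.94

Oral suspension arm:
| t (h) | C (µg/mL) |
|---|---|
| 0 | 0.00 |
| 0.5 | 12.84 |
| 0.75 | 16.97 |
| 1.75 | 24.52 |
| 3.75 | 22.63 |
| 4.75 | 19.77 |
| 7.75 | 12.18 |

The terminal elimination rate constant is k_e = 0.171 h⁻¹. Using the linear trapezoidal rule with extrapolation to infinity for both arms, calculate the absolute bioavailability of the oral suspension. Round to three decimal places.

F = 0.380

Trapezoidal AUC_0→6.5 (IV):
  [0→1]: (63.63+53.63)/2 × 1 = 58.63
  [1→2]: (53.63+45.20)/2 × 1 = 49.415
  [2→6]: (45.20+22.81)/2 × 4 = 136.02
  [6→6.5]: (22.81+20.94)/2 × 0.5 = 10.9375
  Sum = 255.0025 µg/mL·h
IV tail: 20.94/0.171 = 122.456; AUC_iv,0→∞ = 255.0025 + 122.456 = 377.4585 µg/mL·h
Trapezoidal AUC_0→7.75 (oral suspension):
  [0→0.5]: (0.00+12.84)/2 × 0.5 = 3.21
  [0.5→0.75]: (12.84+16.97)/2 × 0.25 = 3.72625
  [0.75→1.75]: (16.97+24.52)/2 × 1 = 20.745
  [1.75→3.75]: (24.52+22.63)/2 × 2 = 47.15
  [3.75→4.75]: (22.63+19.77)/2 × 1 = 21.2
  [4.75→7.75]: (19.77+12.18)/2 × 3 = 47.925
  Sum = 143.95625 µg/mL·h
oral suspension tail: 12.18/0.171 = 71.228; AUC_ev,0→∞ = 143.95625 + 71.228 = 215.18425 µg/mL·h
F = (AUC_ev/D_ev)/(AUC_iv/D_iv) = (215.18425/375)/(377.4585/250) = 0.573825/1.509834 = 0.3801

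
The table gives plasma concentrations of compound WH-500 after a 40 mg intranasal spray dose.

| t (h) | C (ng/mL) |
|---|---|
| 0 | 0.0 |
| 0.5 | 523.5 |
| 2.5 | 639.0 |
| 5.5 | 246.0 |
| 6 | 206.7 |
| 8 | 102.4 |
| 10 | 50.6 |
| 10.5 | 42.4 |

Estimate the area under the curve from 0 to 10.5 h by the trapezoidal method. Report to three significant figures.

Trapezoidal AUC_0→10.5:
  [0→0.5]: (0.0+523.5)/2 × 0.5 = 130.875
  [0.5→2.5]: (523.5+639.0)/2 × 2 = 1162.5
  [2.5→5.5]: (639.0+246.0)/2 × 3 = 1327.5
  [5.5→6]: (246.0+206.7)/2 × 0.5 = 113.175
  [6→8]: (206.7+102.4)/2 × 2 = 309.1
  [8→10]: (102.4+50.6)/2 × 2 = 153.0
  [10→10.5]: (50.6+42.4)/2 × 0.5 = 23.25
  Sum = 3219.4 ng/mL·h

AUC = 3220 ng/mL·h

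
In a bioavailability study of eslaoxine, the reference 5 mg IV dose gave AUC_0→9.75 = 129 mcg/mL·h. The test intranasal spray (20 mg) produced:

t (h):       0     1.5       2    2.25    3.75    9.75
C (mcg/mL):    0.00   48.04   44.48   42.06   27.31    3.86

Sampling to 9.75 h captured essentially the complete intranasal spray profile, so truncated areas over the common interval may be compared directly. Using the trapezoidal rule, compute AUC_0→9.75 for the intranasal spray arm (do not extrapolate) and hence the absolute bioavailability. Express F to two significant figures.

Trapezoidal AUC_0→9.75 (intranasal spray):
  [0→1.5]: (0.00+48.04)/2 × 1.5 = 36.03
  [1.5→2]: (48.04+44.48)/2 × 0.5 = 23.13
  [2→2.25]: (44.48+42.06)/2 × 0.25 = 10.8175
  [2.25→3.75]: (42.06+27.31)/2 × 1.5 = 52.0275
  [3.75→9.75]: (27.31+3.86)/2 × 6 = 93.51
  Sum = 215.515 mcg/mL·h
F = (AUC_ev/D_ev)/(AUC_iv/D_iv) = (215.515/20)/(129/5) = 10.77575/25.8 = 0.4177

F = 0.42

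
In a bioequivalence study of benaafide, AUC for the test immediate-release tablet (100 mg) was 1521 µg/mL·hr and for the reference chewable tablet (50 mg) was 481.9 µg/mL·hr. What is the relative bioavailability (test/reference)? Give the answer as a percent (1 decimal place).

F_rel = (AUC_test/D_test) / (AUC_ref/D_ref)
      = (1521/100) / (481.9/50)
      = 15.21 / 9.638 = 1.5781 = 157.81%

F_rel = 157.8%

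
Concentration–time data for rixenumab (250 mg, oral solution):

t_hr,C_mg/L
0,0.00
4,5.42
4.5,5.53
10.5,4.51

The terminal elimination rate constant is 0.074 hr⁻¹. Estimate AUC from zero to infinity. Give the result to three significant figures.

Trapezoidal AUC_0→10.5:
  [0→4]: (0.00+5.42)/2 × 4 = 10.84
  [4→4.5]: (5.42+5.53)/2 × 0.5 = 2.7375
  [4.5→10.5]: (5.53+4.51)/2 × 6 = 30.12
  Sum = 43.6975 mg/L·hr
Extrapolated tail: C_last / k_e = 4.51 / 0.074 = 60.946
AUC_0→∞ = 43.6975 + 60.946 = 104.6435 mg/L·hr

AUC = 105 mg/L·hr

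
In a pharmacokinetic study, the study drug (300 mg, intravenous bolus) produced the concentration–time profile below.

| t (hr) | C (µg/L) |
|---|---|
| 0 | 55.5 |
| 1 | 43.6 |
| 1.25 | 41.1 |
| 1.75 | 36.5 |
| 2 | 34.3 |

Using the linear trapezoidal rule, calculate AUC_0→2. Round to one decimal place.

AUC = 88.4 µg/L·hr

Trapezoidal AUC_0→2:
  [0→1]: (55.5+43.6)/2 × 1 = 49.55
  [1→1.25]: (43.6+41.1)/2 × 0.25 = 10.5875
  [1.25→1.75]: (41.1+36.5)/2 × 0.5 = 19.4
  [1.75→2]: (36.5+34.3)/2 × 0.25 = 8.85
  Sum = 88.3875 µg/L·hr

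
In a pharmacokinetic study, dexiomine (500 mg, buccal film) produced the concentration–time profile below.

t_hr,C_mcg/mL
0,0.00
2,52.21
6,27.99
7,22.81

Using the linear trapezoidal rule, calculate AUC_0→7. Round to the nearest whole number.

AUC = 238 mcg/mL·hr

Trapezoidal AUC_0→7:
  [0→2]: (0.00+52.21)/2 × 2 = 52.21
  [2→6]: (52.21+27.99)/2 × 4 = 160.4
  [6→7]: (27.99+22.81)/2 × 1 = 25.4
  Sum = 238.01 mcg/mL·hr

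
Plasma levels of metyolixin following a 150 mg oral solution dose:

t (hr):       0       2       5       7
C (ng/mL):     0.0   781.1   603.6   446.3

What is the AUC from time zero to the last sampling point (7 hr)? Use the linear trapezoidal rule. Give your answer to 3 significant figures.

Trapezoidal AUC_0→7:
  [0→2]: (0.0+781.1)/2 × 2 = 781.1
  [2→5]: (781.1+603.6)/2 × 3 = 2077.05
  [5→7]: (603.6+446.3)/2 × 2 = 1049.9
  Sum = 3908.05 ng/mL·hr

AUC = 3910 ng/mL·hr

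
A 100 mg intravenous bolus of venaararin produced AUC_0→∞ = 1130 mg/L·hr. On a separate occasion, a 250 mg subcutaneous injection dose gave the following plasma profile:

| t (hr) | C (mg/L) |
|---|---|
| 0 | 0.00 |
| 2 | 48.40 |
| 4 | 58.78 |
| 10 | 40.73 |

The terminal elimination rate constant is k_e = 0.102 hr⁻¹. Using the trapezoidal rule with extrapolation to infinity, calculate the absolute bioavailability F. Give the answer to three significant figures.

Trapezoidal AUC_0→10 (subcutaneous injection):
  [0→2]: (0.00+48.40)/2 × 2 = 48.4
  [2→4]: (48.40+58.78)/2 × 2 = 107.18
  [4→10]: (58.78+40.73)/2 × 6 = 298.53
  Sum = 454.11 mg/L·hr
Tail: C_last/k_e = 40.73/0.102 = 399.314
AUC_0→∞ (subcutaneous injection) = 454.11 + 399.314 = 853.424 mg/L·hr
F = (AUC_ev/D_ev)/(AUC_iv/D_iv) = (853.424/250)/(1130/100) = 3.413696/11.3 = 0.3021

F = 0.302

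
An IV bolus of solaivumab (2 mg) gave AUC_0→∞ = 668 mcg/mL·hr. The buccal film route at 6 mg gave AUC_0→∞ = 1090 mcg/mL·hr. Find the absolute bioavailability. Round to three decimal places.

F = 0.544

F = (AUC_ev / D_ev) / (AUC_iv / D_iv)
  = (1090/6) / (668/2)
  = 181.667 / 334 = 0.5439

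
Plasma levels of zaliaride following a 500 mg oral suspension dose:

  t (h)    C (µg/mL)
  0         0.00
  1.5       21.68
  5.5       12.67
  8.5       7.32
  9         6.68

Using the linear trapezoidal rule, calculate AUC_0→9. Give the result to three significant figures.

Trapezoidal AUC_0→9:
  [0→1.5]: (0.00+21.68)/2 × 1.5 = 16.26
  [1.5→5.5]: (21.68+12.67)/2 × 4 = 68.7
  [5.5→8.5]: (12.67+7.32)/2 × 3 = 29.985
  [8.5→9]: (7.32+6.68)/2 × 0.5 = 3.5
  Sum = 118.445 µg/mL·h

AUC = 118 µg/mL·h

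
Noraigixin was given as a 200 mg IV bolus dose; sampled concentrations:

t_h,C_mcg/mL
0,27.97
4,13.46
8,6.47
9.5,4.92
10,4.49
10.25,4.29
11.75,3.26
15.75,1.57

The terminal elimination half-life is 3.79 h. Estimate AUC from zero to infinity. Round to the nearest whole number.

Trapezoidal AUC_0→15.75:
  [0→4]: (27.97+13.46)/2 × 4 = 82.86
  [4→8]: (13.46+6.47)/2 × 4 = 39.86
  [8→9.5]: (6.47+4.92)/2 × 1.5 = 8.5425
  [9.5→10]: (4.92+4.49)/2 × 0.5 = 2.3525
  [10→10.25]: (4.49+4.29)/2 × 0.25 = 1.0975
  [10.25→11.75]: (4.29+3.26)/2 × 1.5 = 5.6625
  [11.75→15.75]: (3.26+1.57)/2 × 4 = 9.66
  Sum = 150.035 mcg/mL·h
k_e = ln2 / t½ = 0.693147 / 3.79 = 0.1829 h^-1
Extrapolated tail: C_last / k_e = 1.57 / 0.1829 = 8.584
AUC_0→∞ = 150.035 + 8.584 = 158.619 mcg/mL·h

AUC = 159 mcg/mL·h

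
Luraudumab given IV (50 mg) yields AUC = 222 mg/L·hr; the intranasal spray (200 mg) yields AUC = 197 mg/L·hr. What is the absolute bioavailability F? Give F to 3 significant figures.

F = 0.222

F = (AUC_ev / D_ev) / (AUC_iv / D_iv)
  = (197/200) / (222/50)
  = 0.985 / 4.44 = 0.2218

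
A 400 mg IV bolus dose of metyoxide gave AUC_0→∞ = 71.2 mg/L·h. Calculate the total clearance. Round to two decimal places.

CL = Dose_iv / AUC_0→∞
   = 400 / 71.2 = 5.61798 L/h

CL = 5.62 L/h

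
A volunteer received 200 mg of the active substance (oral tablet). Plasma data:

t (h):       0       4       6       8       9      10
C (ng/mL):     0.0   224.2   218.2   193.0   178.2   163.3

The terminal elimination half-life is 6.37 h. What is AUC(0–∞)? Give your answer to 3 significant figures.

Trapezoidal AUC_0→10:
  [0→4]: (0.0+224.2)/2 × 4 = 448.4
  [4→6]: (224.2+218.2)/2 × 2 = 442.4
  [6→8]: (218.2+193.0)/2 × 2 = 411.2
  [8→9]: (193.0+178.2)/2 × 1 = 185.6
  [9→10]: (178.2+163.3)/2 × 1 = 170.75
  Sum = 1658.35 ng/mL·h
k_e = ln2 / t½ = 0.693147 / 6.37 = 0.1088 h^-1
Extrapolated tail: C_last / k_e = 163.3 / 0.1088 = 1500.919
AUC_0→∞ = 1658.35 + 1500.919 = 3159.269 ng/mL·h

AUC = 3160 ng/mL·h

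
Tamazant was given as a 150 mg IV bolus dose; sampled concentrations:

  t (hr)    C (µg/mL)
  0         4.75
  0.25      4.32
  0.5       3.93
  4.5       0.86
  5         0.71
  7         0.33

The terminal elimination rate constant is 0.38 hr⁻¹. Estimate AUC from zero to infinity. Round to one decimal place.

Trapezoidal AUC_0→7:
  [0→0.25]: (4.75+4.32)/2 × 0.25 = 1.13375
  [0.25→0.5]: (4.32+3.93)/2 × 0.25 = 1.03125
  [0.5→4.5]: (3.93+0.86)/2 × 4 = 9.58
  [4.5→5]: (0.86+0.71)/2 × 0.5 = 0.3925
  [5→7]: (0.71+0.33)/2 × 2 = 1.04
  Sum = 13.1775 µg/mL·hr
Extrapolated tail: C_last / k_e = 0.33 / 0.38 = 0.868
AUC_0→∞ = 13.1775 + 0.868 = 14.0455 µg/mL·hr

AUC = 14.0 µg/mL·hr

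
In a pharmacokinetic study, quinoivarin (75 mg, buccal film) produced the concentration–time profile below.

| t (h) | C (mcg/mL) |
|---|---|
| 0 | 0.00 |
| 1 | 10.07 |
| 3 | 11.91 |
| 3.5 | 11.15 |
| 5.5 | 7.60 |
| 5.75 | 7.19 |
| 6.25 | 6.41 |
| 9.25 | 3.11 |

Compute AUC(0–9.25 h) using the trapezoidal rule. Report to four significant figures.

Trapezoidal AUC_0→9.25:
  [0→1]: (0.00+10.07)/2 × 1 = 5.035
  [1→3]: (10.07+11.91)/2 × 2 = 21.98
  [3→3.5]: (11.91+11.15)/2 × 0.5 = 5.765
  [3.5→5.5]: (11.15+7.60)/2 × 2 = 18.75
  [5.5→5.75]: (7.60+7.19)/2 × 0.25 = 1.84875
  [5.75→6.25]: (7.19+6.41)/2 × 0.5 = 3.4
  [6.25→9.25]: (6.41+3.11)/2 × 3 = 14.28
  Sum = 71.05875 mcg/mL·h

AUC = 71.06 mcg/mL·h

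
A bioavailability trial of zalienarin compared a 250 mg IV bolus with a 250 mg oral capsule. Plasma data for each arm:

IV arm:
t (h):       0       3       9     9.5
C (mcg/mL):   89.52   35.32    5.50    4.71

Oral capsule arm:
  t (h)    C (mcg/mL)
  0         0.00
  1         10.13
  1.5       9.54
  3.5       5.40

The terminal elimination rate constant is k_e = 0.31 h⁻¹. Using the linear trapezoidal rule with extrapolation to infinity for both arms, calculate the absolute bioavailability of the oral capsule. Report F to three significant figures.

F = 0.129

Trapezoidal AUC_0→9.5 (IV):
  [0→3]: (89.52+35.32)/2 × 3 = 187.26
  [3→9]: (35.32+5.50)/2 × 6 = 122.46
  [9→9.5]: (5.50+4.71)/2 × 0.5 = 2.5525
  Sum = 312.2725 mcg/mL·h
IV tail: 4.71/0.31 = 15.194; AUC_iv,0→∞ = 312.2725 + 15.194 = 327.4665 mcg/mL·h
Trapezoidal AUC_0→3.5 (oral capsule):
  [0→1]: (0.00+10.13)/2 × 1 = 5.065
  [1→1.5]: (10.13+9.54)/2 × 0.5 = 4.9175
  [1.5→3.5]: (9.54+5.40)/2 × 2 = 14.94
  Sum = 24.9225 mcg/mL·h
oral capsule tail: 5.40/0.31 = 17.419; AUC_ev,0→∞ = 24.9225 + 17.419 = 42.3415 mcg/mL·h
F = (AUC_ev/D_ev)/(AUC_iv/D_iv) = (42.3415/250)/(327.4665/250) = 0.169366/1.309866 = 0.1293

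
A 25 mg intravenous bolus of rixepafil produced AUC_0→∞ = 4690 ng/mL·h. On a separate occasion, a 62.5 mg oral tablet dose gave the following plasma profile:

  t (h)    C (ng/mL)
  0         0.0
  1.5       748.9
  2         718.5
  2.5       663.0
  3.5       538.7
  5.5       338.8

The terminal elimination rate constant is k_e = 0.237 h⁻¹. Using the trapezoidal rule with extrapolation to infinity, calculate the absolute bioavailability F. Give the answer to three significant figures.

F = 0.357

Trapezoidal AUC_0→5.5 (oral tablet):
  [0→1.5]: (0.0+748.9)/2 × 1.5 = 561.675
  [1.5→2]: (748.9+718.5)/2 × 0.5 = 366.85
  [2→2.5]: (718.5+663.0)/2 × 0.5 = 345.375
  [2.5→3.5]: (663.0+538.7)/2 × 1 = 600.85
  [3.5→5.5]: (538.7+338.8)/2 × 2 = 877.5
  Sum = 2752.25 ng/mL·h
Tail: C_last/k_e = 338.8/0.237 = 1429.536
AUC_0→∞ (oral tablet) = 2752.25 + 1429.536 = 4181.786 ng/mL·h
F = (AUC_ev/D_ev)/(AUC_iv/D_iv) = (4181.786/62.5)/(4690/25) = 66.908576/187.6 = 0.3567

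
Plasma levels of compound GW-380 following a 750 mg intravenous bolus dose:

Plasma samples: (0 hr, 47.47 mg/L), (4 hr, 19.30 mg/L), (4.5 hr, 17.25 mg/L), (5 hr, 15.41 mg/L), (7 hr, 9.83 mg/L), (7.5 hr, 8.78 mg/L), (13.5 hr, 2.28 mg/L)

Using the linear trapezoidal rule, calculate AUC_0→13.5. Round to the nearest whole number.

AUC = 214 mg/L·hr

Trapezoidal AUC_0→13.5:
  [0→4]: (47.47+19.30)/2 × 4 = 133.54
  [4→4.5]: (19.30+17.25)/2 × 0.5 = 9.1375
  [4.5→5]: (17.25+15.41)/2 × 0.5 = 8.165
  [5→7]: (15.41+9.83)/2 × 2 = 25.24
  [7→7.5]: (9.83+8.78)/2 × 0.5 = 4.6525
  [7.5→13.5]: (8.78+2.28)/2 × 6 = 33.18
  Sum = 213.915 mg/L·hr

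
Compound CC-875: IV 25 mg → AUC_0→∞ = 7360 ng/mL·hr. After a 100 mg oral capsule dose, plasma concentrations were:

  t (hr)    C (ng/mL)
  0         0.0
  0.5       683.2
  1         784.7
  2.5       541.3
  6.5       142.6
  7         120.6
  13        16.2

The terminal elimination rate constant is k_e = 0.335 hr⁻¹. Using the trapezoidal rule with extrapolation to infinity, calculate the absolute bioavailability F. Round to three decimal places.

Trapezoidal AUC_0→13 (oral capsule):
  [0→0.5]: (0.0+683.2)/2 × 0.5 = 170.8
  [0.5→1]: (683.2+784.7)/2 × 0.5 = 366.975
  [1→2.5]: (784.7+541.3)/2 × 1.5 = 994.5
  [2.5→6.5]: (541.3+142.6)/2 × 4 = 1367.8
  [6.5→7]: (142.6+120.6)/2 × 0.5 = 65.8
  [7→13]: (120.6+16.2)/2 × 6 = 410.4
  Sum = 3376.275 ng/mL·hr
Tail: C_last/k_e = 16.2/0.335 = 48.358
AUC_0→∞ (oral capsule) = 3376.275 + 48.358 = 3424.633 ng/mL·hr
F = (AUC_ev/D_ev)/(AUC_iv/D_iv) = (3424.633/100)/(7360/25) = 34.24633/294.4 = 0.1163

F = 0.116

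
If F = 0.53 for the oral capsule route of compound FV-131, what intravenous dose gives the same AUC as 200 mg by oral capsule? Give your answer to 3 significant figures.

D_iv = 106 mg

Systemic exposure from an extravascular dose = F × D_ev, so the equivalent IV dose is F × D_ev.
D_iv = F × D_ev = 0.53 × 200 = 106 mg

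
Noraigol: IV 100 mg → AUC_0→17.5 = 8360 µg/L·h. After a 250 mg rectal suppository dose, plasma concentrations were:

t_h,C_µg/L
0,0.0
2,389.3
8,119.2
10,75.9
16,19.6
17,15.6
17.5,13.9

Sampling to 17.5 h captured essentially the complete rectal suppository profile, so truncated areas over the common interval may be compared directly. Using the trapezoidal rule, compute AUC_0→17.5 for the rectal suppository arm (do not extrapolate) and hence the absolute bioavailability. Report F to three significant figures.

F = 0.116

Trapezoidal AUC_0→17.5 (rectal suppository):
  [0→2]: (0.0+389.3)/2 × 2 = 389.3
  [2→8]: (389.3+119.2)/2 × 6 = 1525.5
  [8→10]: (119.2+75.9)/2 × 2 = 195.1
  [10→16]: (75.9+19.6)/2 × 6 = 286.5
  [16→17]: (19.6+15.6)/2 × 1 = 17.6
  [17→17.5]: (15.6+13.9)/2 × 0.5 = 7.375
  Sum = 2421.375 µg/L·h
F = (AUC_ev/D_ev)/(AUC_iv/D_iv) = (2421.375/250)/(8360/100) = 9.6855/83.6 = 0.1159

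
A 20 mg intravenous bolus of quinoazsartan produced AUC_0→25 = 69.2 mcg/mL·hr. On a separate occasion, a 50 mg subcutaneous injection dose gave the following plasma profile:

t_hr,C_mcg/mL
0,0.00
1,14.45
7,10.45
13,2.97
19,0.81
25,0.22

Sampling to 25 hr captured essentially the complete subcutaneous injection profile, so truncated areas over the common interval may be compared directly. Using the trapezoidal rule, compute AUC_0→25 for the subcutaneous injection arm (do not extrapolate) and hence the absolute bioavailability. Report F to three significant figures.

Trapezoidal AUC_0→25 (subcutaneous injection):
  [0→1]: (0.00+14.45)/2 × 1 = 7.225
  [1→7]: (14.45+10.45)/2 × 6 = 74.7
  [7→13]: (10.45+2.97)/2 × 6 = 40.26
  [13→19]: (2.97+0.81)/2 × 6 = 11.34
  [19→25]: (0.81+0.22)/2 × 6 = 3.09
  Sum = 136.615 mcg/mL·hr
F = (AUC_ev/D_ev)/(AUC_iv/D_iv) = (136.615/50)/(69.2/20) = 2.7323/3.46 = 0.7897

F = 0.790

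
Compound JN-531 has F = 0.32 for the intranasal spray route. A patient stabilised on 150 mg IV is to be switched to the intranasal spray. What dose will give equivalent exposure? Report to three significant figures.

D_intranasal = 469 mg

For equal systemic exposure: F × D_ev = D_iv
D_ev = D_iv / F = 150 / 0.32 = 468.75 mg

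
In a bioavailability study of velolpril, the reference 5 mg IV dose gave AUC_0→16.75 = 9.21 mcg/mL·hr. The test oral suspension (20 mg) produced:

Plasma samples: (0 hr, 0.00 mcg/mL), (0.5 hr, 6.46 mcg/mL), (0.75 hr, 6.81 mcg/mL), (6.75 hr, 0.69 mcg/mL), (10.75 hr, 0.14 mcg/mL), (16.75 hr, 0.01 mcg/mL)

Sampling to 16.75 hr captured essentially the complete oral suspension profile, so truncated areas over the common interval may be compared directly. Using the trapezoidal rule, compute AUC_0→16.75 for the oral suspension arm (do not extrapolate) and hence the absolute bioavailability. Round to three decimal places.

F = 0.757

Trapezoidal AUC_0→16.75 (oral suspension):
  [0→0.5]: (0.00+6.46)/2 × 0.5 = 1.615
  [0.5→0.75]: (6.46+6.81)/2 × 0.25 = 1.65875
  [0.75→6.75]: (6.81+0.69)/2 × 6 = 22.5
  [6.75→10.75]: (0.69+0.14)/2 × 4 = 1.66
  [10.75→16.75]: (0.14+0.01)/2 × 6 = 0.45
  Sum = 27.88375 mcg/mL·hr
F = (AUC_ev/D_ev)/(AUC_iv/D_iv) = (27.88375/20)/(9.21/5) = 1.3941875/1.842 = 0.7569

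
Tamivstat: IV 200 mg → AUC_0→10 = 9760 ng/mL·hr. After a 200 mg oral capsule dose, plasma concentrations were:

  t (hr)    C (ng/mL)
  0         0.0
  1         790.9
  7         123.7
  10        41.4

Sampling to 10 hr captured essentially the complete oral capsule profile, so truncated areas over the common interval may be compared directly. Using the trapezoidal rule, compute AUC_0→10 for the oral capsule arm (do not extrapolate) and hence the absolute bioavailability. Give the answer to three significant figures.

Trapezoidal AUC_0→10 (oral capsule):
  [0→1]: (0.0+790.9)/2 × 1 = 395.45
  [1→7]: (790.9+123.7)/2 × 6 = 2743.8
  [7→10]: (123.7+41.4)/2 × 3 = 247.65
  Sum = 3386.9 ng/mL·hr
F = (AUC_ev/D_ev)/(AUC_iv/D_iv) = (3386.9/200)/(9760/200) = 16.9345/48.8 = 0.3470

F = 0.347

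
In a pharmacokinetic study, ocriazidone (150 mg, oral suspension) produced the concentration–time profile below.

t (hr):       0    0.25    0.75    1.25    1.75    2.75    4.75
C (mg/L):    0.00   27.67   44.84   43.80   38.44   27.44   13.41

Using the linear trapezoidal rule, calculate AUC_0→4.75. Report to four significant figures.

Trapezoidal AUC_0→4.75:
  [0→0.25]: (0.00+27.67)/2 × 0.25 = 3.45875
  [0.25→0.75]: (27.67+44.84)/2 × 0.5 = 18.1275
  [0.75→1.25]: (44.84+43.80)/2 × 0.5 = 22.16
  [1.25→1.75]: (43.80+38.44)/2 × 0.5 = 20.56
  [1.75→2.75]: (38.44+27.44)/2 × 1 = 32.94
  [2.75→4.75]: (27.44+13.41)/2 × 2 = 40.85
  Sum = 138.09625 mg/L·hr

AUC = 138.1 mg/L·hr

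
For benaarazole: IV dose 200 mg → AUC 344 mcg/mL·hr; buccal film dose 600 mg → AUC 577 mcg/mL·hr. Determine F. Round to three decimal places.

F = (AUC_ev / D_ev) / (AUC_iv / D_iv)
  = (577/600) / (344/200)
  = 0.961667 / 1.72 = 0.5591

F = 0.559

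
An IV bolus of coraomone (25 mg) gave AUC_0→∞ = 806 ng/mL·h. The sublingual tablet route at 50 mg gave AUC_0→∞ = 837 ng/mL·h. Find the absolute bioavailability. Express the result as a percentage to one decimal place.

F = 51.9%

F = (AUC_ev / D_ev) / (AUC_iv / D_iv)
  = (837/50) / (806/25)
  = 16.74 / 32.24 = 0.5192
  = 51.92%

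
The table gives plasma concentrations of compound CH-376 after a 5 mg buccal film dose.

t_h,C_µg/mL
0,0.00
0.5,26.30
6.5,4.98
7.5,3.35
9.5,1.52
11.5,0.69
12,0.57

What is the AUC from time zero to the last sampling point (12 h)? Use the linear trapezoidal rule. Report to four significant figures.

Trapezoidal AUC_0→12:
  [0→0.5]: (0.00+26.30)/2 × 0.5 = 6.575
  [0.5→6.5]: (26.30+4.98)/2 × 6 = 93.84
  [6.5→7.5]: (4.98+3.35)/2 × 1 = 4.165
  [7.5→9.5]: (3.35+1.52)/2 × 2 = 4.87
  [9.5→11.5]: (1.52+0.69)/2 × 2 = 2.21
  [11.5→12]: (0.69+0.57)/2 × 0.5 = 0.315
  Sum = 111.975 µg/mL·h

AUC = 112.0 µg/mL·h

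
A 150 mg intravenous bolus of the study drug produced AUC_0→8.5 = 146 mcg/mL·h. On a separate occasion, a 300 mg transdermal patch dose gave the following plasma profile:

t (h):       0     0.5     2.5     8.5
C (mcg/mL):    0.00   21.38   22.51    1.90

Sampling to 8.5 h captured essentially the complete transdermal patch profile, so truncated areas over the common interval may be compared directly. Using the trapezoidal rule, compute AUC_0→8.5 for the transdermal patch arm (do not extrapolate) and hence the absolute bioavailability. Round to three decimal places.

Trapezoidal AUC_0→8.5 (transdermal patch):
  [0→0.5]: (0.00+21.38)/2 × 0.5 = 5.345
  [0.5→2.5]: (21.38+22.51)/2 × 2 = 43.89
  [2.5→8.5]: (22.51+1.90)/2 × 6 = 73.23
  Sum = 122.465 mcg/mL·h
F = (AUC_ev/D_ev)/(AUC_iv/D_iv) = (122.465/300)/(146/150) = 0.408217/0.973333 = 0.4194

F = 0.419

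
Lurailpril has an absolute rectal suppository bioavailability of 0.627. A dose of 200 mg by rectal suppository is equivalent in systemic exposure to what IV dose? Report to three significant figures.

D_iv = 125 mg

Systemic exposure from an extravascular dose = F × D_ev, so the equivalent IV dose is F × D_ev.
D_iv = F × D_ev = 0.627 × 200 = 125.4 mg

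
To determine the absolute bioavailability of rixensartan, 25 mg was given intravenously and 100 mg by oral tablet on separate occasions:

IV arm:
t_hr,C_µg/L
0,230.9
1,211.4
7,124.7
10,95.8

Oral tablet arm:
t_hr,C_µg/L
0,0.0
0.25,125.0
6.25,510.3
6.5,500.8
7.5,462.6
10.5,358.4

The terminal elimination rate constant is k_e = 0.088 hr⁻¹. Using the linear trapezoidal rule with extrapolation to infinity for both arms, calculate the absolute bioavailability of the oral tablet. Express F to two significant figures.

F = 0.74

Trapezoidal AUC_0→10 (IV):
  [0→1]: (230.9+211.4)/2 × 1 = 221.15
  [1→7]: (211.4+124.7)/2 × 6 = 1008.3
  [7→10]: (124.7+95.8)/2 × 3 = 330.75
  Sum = 1560.2 µg/L·hr
IV tail: 95.8/0.088 = 1088.636; AUC_iv,0→∞ = 1560.2 + 1088.636 = 2648.836 µg/L·hr
Trapezoidal AUC_0→10.5 (oral tablet):
  [0→0.25]: (0.0+125.0)/2 × 0.25 = 15.625
  [0.25→6.25]: (125.0+510.3)/2 × 6 = 1905.9
  [6.25→6.5]: (510.3+500.8)/2 × 0.25 = 126.3875
  [6.5→7.5]: (500.8+462.6)/2 × 1 = 481.7
  [7.5→10.5]: (462.6+358.4)/2 × 3 = 1231.5
  Sum = 3761.1125 µg/L·hr
oral tablet tail: 358.4/0.088 = 4072.727; AUC_ev,0→∞ = 3761.1125 + 4072.727 = 7833.8395 µg/L·hr
F = (AUC_ev/D_ev)/(AUC_iv/D_iv) = (7833.8395/100)/(2648.836/25) = 78.338395/105.95344 = 0.7394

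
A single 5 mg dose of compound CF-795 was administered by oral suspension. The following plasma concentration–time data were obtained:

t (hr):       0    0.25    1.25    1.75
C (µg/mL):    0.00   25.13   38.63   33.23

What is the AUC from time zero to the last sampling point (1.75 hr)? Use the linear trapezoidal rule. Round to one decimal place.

Trapezoidal AUC_0→1.75:
  [0→0.25]: (0.00+25.13)/2 × 0.25 = 3.14125
  [0.25→1.25]: (25.13+38.63)/2 × 1 = 31.88
  [1.25→1.75]: (38.63+33.23)/2 × 0.5 = 17.965
  Sum = 52.98625 µg/mL·hr

AUC = 53.0 µg/mL·hr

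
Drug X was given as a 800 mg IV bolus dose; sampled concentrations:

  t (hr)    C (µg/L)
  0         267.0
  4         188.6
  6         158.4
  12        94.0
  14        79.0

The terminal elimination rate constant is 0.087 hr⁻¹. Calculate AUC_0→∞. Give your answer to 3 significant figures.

AUC = 3100 µg/L·hr

Trapezoidal AUC_0→14:
  [0→4]: (267.0+188.6)/2 × 4 = 911.2
  [4→6]: (188.6+158.4)/2 × 2 = 347.0
  [6→12]: (158.4+94.0)/2 × 6 = 757.2
  [12→14]: (94.0+79.0)/2 × 2 = 173.0
  Sum = 2188.4 µg/L·hr
Extrapolated tail: C_last / k_e = 79.0 / 0.087 = 908.046
AUC_0→∞ = 2188.4 + 908.046 = 3096.446 µg/L·hr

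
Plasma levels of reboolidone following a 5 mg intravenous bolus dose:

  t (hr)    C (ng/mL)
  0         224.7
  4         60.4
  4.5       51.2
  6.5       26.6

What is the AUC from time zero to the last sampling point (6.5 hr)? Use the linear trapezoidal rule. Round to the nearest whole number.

Trapezoidal AUC_0→6.5:
  [0→4]: (224.7+60.4)/2 × 4 = 570.2
  [4→4.5]: (60.4+51.2)/2 × 0.5 = 27.9
  [4.5→6.5]: (51.2+26.6)/2 × 2 = 77.8
  Sum = 675.9 ng/mL·hr

AUC = 676 ng/mL·hr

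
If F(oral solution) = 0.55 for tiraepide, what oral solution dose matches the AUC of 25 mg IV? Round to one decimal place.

For equal systemic exposure: F × D_ev = D_iv
D_ev = D_iv / F = 25 / 0.55 = 45.4545 mg

D_oral = 45.5 mg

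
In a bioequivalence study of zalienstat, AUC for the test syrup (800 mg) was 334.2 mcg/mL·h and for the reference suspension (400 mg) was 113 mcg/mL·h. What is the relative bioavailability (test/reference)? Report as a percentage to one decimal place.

F_rel = 147.9%

F_rel = (AUC_test/D_test) / (AUC_ref/D_ref)
      = (334.2/800) / (113/400)
      = 0.41775 / 0.2825 = 1.4788 = 147.88%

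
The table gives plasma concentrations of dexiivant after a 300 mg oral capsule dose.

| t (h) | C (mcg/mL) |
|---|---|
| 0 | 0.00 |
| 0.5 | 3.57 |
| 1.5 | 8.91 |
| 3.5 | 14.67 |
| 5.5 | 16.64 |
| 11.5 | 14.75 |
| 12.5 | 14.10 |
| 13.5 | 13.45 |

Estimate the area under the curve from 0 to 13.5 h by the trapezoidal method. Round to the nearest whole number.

AUC = 184 mcg/mL·h

Trapezoidal AUC_0→13.5:
  [0→0.5]: (0.00+3.57)/2 × 0.5 = 0.8925
  [0.5→1.5]: (3.57+8.91)/2 × 1 = 6.24
  [1.5→3.5]: (8.91+14.67)/2 × 2 = 23.58
  [3.5→5.5]: (14.67+16.64)/2 × 2 = 31.31
  [5.5→11.5]: (16.64+14.75)/2 × 6 = 94.17
  [11.5→12.5]: (14.75+14.10)/2 × 1 = 14.425
  [12.5→13.5]: (14.10+13.45)/2 × 1 = 13.775
  Sum = 184.3925 mcg/mL·h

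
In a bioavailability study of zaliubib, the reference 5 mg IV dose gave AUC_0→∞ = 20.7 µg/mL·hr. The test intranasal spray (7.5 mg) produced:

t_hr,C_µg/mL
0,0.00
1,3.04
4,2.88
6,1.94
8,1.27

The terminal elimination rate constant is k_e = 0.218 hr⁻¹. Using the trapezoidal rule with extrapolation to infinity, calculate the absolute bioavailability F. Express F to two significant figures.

Trapezoidal AUC_0→8 (intranasal spray):
  [0→1]: (0.00+3.04)/2 × 1 = 1.52
  [1→4]: (3.04+2.88)/2 × 3 = 8.88
  [4→6]: (2.88+1.94)/2 × 2 = 4.82
  [6→8]: (1.94+1.27)/2 × 2 = 3.21
  Sum = 18.43 µg/mL·hr
Tail: C_last/k_e = 1.27/0.218 = 5.826
AUC_0→∞ (intranasal spray) = 18.43 + 5.826 = 24.256 µg/mL·hr
F = (AUC_ev/D_ev)/(AUC_iv/D_iv) = (24.256/7.5)/(20.7/5) = 3.23413/4.14 = 0.7812

F = 0.78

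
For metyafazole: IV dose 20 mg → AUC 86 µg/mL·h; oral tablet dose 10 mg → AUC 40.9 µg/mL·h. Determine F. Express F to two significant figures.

F = (AUC_ev / D_ev) / (AUC_iv / D_iv)
  = (40.9/10) / (86/20)
  = 4.09 / 4.3 = 0.9512

F = 0.95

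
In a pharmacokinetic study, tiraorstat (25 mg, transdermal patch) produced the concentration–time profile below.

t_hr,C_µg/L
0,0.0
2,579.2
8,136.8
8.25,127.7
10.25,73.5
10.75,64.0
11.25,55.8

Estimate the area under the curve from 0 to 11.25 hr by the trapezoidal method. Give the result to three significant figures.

Trapezoidal AUC_0→11.25:
  [0→2]: (0.0+579.2)/2 × 2 = 579.2
  [2→8]: (579.2+136.8)/2 × 6 = 2148.0
  [8→8.25]: (136.8+127.7)/2 × 0.25 = 33.0625
  [8.25→10.25]: (127.7+73.5)/2 × 2 = 201.2
  [10.25→10.75]: (73.5+64.0)/2 × 0.5 = 34.375
  [10.75→11.25]: (64.0+55.8)/2 × 0.5 = 29.95
  Sum = 3025.7875 µg/L·hr

AUC = 3030 µg/L·hr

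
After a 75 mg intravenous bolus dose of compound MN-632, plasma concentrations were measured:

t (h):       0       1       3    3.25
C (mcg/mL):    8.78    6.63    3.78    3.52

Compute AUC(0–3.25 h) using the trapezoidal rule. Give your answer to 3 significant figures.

Trapezoidal AUC_0→3.25:
  [0→1]: (8.78+6.63)/2 × 1 = 7.705
  [1→3]: (6.63+3.78)/2 × 2 = 10.41
  [3→3.25]: (3.78+3.52)/2 × 0.25 = 0.9125
  Sum = 19.0275 mcg/mL·h

AUC = 19.0 mcg/mL·h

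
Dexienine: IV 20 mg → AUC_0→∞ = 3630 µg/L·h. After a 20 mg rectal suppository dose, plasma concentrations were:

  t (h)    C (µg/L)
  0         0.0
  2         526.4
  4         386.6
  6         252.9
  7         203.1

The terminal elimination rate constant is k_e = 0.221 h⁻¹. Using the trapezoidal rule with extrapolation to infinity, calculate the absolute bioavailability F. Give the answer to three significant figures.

F = 0.889

Trapezoidal AUC_0→7 (rectal suppository):
  [0→2]: (0.0+526.4)/2 × 2 = 526.4
  [2→4]: (526.4+386.6)/2 × 2 = 913.0
  [4→6]: (386.6+252.9)/2 × 2 = 639.5
  [6→7]: (252.9+203.1)/2 × 1 = 228.0
  Sum = 2306.9 µg/L·h
Tail: C_last/k_e = 203.1/0.221 = 919.005
AUC_0→∞ (rectal suppository) = 2306.9 + 919.005 = 3225.905 µg/L·h
F = (AUC_ev/D_ev)/(AUC_iv/D_iv) = (3225.905/20)/(3630/20) = 161.29525/181.5 = 0.8887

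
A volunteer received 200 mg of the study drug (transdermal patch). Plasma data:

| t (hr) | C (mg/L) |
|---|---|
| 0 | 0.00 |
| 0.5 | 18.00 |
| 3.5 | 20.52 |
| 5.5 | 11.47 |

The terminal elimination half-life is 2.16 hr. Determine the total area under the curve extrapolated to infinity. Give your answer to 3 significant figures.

AUC = 130 mg/L·hr

Trapezoidal AUC_0→5.5:
  [0→0.5]: (0.00+18.00)/2 × 0.5 = 4.5
  [0.5→3.5]: (18.00+20.52)/2 × 3 = 57.78
  [3.5→5.5]: (20.52+11.47)/2 × 2 = 31.99
  Sum = 94.27 mg/L·hr
k_e = ln2 / t½ = 0.693147 / 2.16 = 0.3209 hr^-1
Extrapolated tail: C_last / k_e = 11.47 / 0.3209 = 35.743
AUC_0→∞ = 94.27 + 35.743 = 130.013 mg/L·hr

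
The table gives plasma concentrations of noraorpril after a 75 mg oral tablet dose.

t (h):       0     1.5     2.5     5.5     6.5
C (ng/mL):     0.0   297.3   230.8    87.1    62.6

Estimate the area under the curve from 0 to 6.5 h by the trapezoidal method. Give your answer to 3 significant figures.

Trapezoidal AUC_0→6.5:
  [0→1.5]: (0.0+297.3)/2 × 1.5 = 222.975
  [1.5→2.5]: (297.3+230.8)/2 × 1 = 264.05
  [2.5→5.5]: (230.8+87.1)/2 × 3 = 476.85
  [5.5→6.5]: (87.1+62.6)/2 × 1 = 74.85
  Sum = 1038.725 ng/mL·h

AUC = 1040 ng/mL·h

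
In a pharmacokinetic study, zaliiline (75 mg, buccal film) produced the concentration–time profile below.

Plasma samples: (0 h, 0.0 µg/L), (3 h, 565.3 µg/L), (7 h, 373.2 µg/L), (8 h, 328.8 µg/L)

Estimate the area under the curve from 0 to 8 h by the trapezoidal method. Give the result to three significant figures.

AUC = 3080 µg/L·h

Trapezoidal AUC_0→8:
  [0→3]: (0.0+565.3)/2 × 3 = 847.95
  [3→7]: (565.3+373.2)/2 × 4 = 1877.0
  [7→8]: (373.2+328.8)/2 × 1 = 351.0
  Sum = 3075.95 µg/L·h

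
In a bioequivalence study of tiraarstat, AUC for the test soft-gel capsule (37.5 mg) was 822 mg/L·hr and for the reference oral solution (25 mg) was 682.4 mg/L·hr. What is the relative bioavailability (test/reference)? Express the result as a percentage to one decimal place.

F_rel = (AUC_test/D_test) / (AUC_ref/D_ref)
      = (822/37.5) / (682.4/25)
      = 21.92 / 27.296 = 0.8030 = 80.30%

F_rel = 80.3%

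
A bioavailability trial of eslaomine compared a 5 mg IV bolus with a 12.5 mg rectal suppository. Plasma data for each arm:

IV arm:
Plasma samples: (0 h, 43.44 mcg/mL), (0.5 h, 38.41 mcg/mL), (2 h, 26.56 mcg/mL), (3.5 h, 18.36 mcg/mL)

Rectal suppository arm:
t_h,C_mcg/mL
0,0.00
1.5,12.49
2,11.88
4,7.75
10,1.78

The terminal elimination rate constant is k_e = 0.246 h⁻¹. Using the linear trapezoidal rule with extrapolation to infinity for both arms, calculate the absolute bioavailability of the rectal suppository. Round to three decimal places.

F = 0.160

Trapezoidal AUC_0→3.5 (IV):
  [0→0.5]: (43.44+38.41)/2 × 0.5 = 20.4625
  [0.5→2]: (38.41+26.56)/2 × 1.5 = 48.7275
  [2→3.5]: (26.56+18.36)/2 × 1.5 = 33.69
  Sum = 102.88 mcg/mL·h
IV tail: 18.36/0.246 = 74.634; AUC_iv,0→∞ = 102.88 + 74.634 = 177.514 mcg/mL·h
Trapezoidal AUC_0→10 (rectal suppository):
  [0→1.5]: (0.00+12.49)/2 × 1.5 = 9.3675
  [1.5→2]: (12.49+11.88)/2 × 0.5 = 6.0925
  [2→4]: (11.88+7.75)/2 × 2 = 19.63
  [4→10]: (7.75+1.78)/2 × 6 = 28.59
  Sum = 63.68 mcg/mL·h
rectal suppository tail: 1.78/0.246 = 7.236; AUC_ev,0→∞ = 63.68 + 7.236 = 70.916 mcg/mL·h
F = (AUC_ev/D_ev)/(AUC_iv/D_iv) = (70.916/12.5)/(177.514/5) = 5.67328/35.5028 = 0.1598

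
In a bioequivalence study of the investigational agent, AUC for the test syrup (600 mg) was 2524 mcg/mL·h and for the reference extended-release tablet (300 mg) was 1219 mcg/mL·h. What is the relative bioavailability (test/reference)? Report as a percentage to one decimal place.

F_rel = (AUC_test/D_test) / (AUC_ref/D_ref)
      = (2524/600) / (1219/300)
      = 4.20667 / 4.06333 = 1.0353 = 103.53%

F_rel = 103.5%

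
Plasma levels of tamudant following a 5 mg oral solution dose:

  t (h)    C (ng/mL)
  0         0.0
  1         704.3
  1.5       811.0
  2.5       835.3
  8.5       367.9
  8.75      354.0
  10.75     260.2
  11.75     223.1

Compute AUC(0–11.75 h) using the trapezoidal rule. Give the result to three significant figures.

AUC = 6110 ng/mL·h

Trapezoidal AUC_0→11.75:
  [0→1]: (0.0+704.3)/2 × 1 = 352.15
  [1→1.5]: (704.3+811.0)/2 × 0.5 = 378.825
  [1.5→2.5]: (811.0+835.3)/2 × 1 = 823.15
  [2.5→8.5]: (835.3+367.9)/2 × 6 = 3609.6
  [8.5→8.75]: (367.9+354.0)/2 × 0.25 = 90.2375
  [8.75→10.75]: (354.0+260.2)/2 × 2 = 614.2
  [10.75→11.75]: (260.2+223.1)/2 × 1 = 241.65
  Sum = 6109.8125 ng/mL·h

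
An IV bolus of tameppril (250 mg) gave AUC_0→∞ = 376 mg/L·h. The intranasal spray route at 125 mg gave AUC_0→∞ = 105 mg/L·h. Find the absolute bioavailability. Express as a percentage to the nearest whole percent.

F = (AUC_ev / D_ev) / (AUC_iv / D_iv)
  = (105/125) / (376/250)
  = 0.84 / 1.504 = 0.5585
  = 55.85%

F = 56%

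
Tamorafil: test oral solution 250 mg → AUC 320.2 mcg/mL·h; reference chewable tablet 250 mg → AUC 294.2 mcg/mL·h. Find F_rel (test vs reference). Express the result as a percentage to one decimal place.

F_rel = (AUC_test/D_test) / (AUC_ref/D_ref)
      = (320.2/250) / (294.2/250)
      = 1.2808 / 1.1768 = 1.0884 = 108.84%

F_rel = 108.8%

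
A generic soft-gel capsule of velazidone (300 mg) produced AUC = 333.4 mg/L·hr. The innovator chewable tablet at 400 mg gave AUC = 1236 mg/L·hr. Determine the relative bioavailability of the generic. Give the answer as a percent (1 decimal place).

F_rel = (AUC_test/D_test) / (AUC_ref/D_ref)
      = (333.4/300) / (1236/400)
      = 1.11133 / 3.09 = 0.3597 = 35.97%

F_rel = 36.0%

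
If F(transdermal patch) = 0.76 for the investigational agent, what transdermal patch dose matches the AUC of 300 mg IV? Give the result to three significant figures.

For equal systemic exposure: F × D_ev = D_iv
D_ev = D_iv / F = 300 / 0.76 = 394.737 mg

D_transdermal = 395 mg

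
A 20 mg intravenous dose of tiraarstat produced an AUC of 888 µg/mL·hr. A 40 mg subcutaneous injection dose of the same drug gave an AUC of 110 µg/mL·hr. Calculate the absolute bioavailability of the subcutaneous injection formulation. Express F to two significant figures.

F = (AUC_ev / D_ev) / (AUC_iv / D_iv)
  = (110/40) / (888/20)
  = 2.75 / 44.4 = 0.0619

F = 0.062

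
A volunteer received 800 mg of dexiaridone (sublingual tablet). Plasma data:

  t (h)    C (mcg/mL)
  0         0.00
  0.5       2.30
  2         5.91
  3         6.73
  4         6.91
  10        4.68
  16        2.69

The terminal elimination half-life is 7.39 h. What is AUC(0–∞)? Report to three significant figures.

Trapezoidal AUC_0→16:
  [0→0.5]: (0.00+2.30)/2 × 0.5 = 0.575
  [0.5→2]: (2.30+5.91)/2 × 1.5 = 6.1575
  [2→3]: (5.91+6.73)/2 × 1 = 6.32
  [3→4]: (6.73+6.91)/2 × 1 = 6.82
  [4→10]: (6.91+4.68)/2 × 6 = 34.77
  [10→16]: (4.68+2.69)/2 × 6 = 22.11
  Sum = 76.7525 mcg/mL·h
k_e = ln2 / t½ = 0.693147 / 7.39 = 0.0938 h^-1
Extrapolated tail: C_last / k_e = 2.69 / 0.0938 = 28.678
AUC_0→∞ = 76.7525 + 28.678 = 105.4305 mcg/mL·h

AUC = 105 mcg/mL·h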